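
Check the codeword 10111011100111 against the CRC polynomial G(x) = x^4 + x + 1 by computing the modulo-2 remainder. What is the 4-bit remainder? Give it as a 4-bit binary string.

Modulo-2 division of 10111011100111 by 10011:
  pos 0: 10111 XOR 10011 = 00100
  pos 2: 10001 XOR 10011 = 00010
  pos 5: 10110 XOR 10011 = 00101
  pos 7: 10101 XOR 10011 = 00110
  pos 9: 11011 XOR 10011 = 01000
Remainder = 1000 (nonzero — an error is detected).

1000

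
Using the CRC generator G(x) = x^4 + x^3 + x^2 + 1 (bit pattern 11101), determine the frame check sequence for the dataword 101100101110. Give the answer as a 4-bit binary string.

0111

Append 4 zeros: 1011001011100000. Divide by 11101 (XOR where the leading bit is 1):
  pos 0: 10110 XOR 11101 = 01011
  pos 1: 10110 XOR 11101 = 01011
  pos 2: 10111 XOR 11101 = 01010
  pos 3: 10100 XOR 11101 = 01001
  pos 4: 10011 XOR 11101 = 01110
  pos 5: 11101 XOR 11101 = 00000
  pos 10: 10000 XOR 11101 = 01101
  pos 11: 11010 XOR 11101 = 00111
Remainder (last 4 bits) = 0111. This is the CRC / FCS.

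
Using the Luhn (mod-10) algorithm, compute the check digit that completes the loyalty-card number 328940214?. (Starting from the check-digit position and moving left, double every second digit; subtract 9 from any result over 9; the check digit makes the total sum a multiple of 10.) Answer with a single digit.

5

Partial digits right→left: 4 1 2 0 4 9 8 2 3
Double every second digit counting from the check-digit position (so the 1st, 3rd, 5th, ... of the partial from the right).
  doubled (with −9 where >9): 8 4 8 7 6 → sum 33
  kept as-is: 1 0 9 2 → sum 12
Total = 33 + 12 = 45.
Check digit = (10 − (45 mod 10)) mod 10 = 5.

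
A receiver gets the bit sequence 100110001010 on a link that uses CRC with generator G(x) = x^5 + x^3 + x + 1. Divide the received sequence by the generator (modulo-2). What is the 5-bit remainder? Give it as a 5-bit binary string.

01110

Modulo-2 division of 100110001010 by 101011:
  pos 0: 100110 XOR 101011 = 001101
  pos 2: 110100 XOR 101011 = 011111
  pos 3: 111111 XOR 101011 = 010100
  pos 4: 101000 XOR 101011 = 000011
Remainder = 01110 (nonzero — an error is detected).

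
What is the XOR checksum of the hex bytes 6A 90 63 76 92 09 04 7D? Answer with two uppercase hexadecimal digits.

XOR the bytes together:
  start with 0x6A
  0x6A ⊕ 0x90 = 0xFA
  0xFA ⊕ 0x63 = 0x99
  0x99 ⊕ 0x76 = 0xEF
  0xEF ⊕ 0x92 = 0x7D
  0x7D ⊕ 0x09 = 0x74
  0x74 ⊕ 0x04 = 0x70
  0x70 ⊕ 0x7D = 0x0D

0D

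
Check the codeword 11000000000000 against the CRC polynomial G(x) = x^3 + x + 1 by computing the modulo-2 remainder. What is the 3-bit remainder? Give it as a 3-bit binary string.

Modulo-2 division of 11000000000000 by 1011:
  pos 0: 1100 XOR 1011 = 0111
  pos 1: 1110 XOR 1011 = 0101
  pos 2: 1010 XOR 1011 = 0001
  pos 5: 1000 XOR 1011 = 0011
  pos 7: 1100 XOR 1011 = 0111
  pos 8: 1110 XOR 1011 = 0101
  pos 9: 1010 XOR 1011 = 0001
Remainder = 010 (nonzero — an error is detected).

010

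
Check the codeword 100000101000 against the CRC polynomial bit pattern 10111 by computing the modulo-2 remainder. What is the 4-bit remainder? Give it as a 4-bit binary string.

Modulo-2 division of 100000101000 by 10111:
  pos 0: 10000 XOR 10111 = 00111
  pos 2: 11101 XOR 10111 = 01010
  pos 3: 10100 XOR 10111 = 00011
  pos 6: 11100 XOR 10111 = 01011
  pos 7: 10110 XOR 10111 = 00001
Remainder = 0001 (nonzero — an error is detected).

0001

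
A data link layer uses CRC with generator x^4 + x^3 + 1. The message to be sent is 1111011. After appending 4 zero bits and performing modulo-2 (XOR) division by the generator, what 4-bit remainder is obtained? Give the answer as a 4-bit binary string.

Append 4 zeros: 11110110000. Divide by 11001 (XOR where the leading bit is 1):
  pos 0: 11110 XOR 11001 = 00111
  pos 2: 11111 XOR 11001 = 00110
  pos 4: 11000 XOR 11001 = 00001
Remainder (last 4 bits) = 0100. This is the CRC / FCS.

0100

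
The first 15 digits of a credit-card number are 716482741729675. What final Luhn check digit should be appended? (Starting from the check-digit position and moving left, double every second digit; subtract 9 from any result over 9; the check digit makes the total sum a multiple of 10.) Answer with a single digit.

6

Partial digits right→left: 5 7 6 9 2 7 1 4 7 2 8 4 6 1 7
Double every second digit counting from the check-digit position (so the 1st, 3rd, 5th, ... of the partial from the right).
  doubled (with −9 where >9): 1 3 4 2 5 7 3 5 → sum 30
  kept as-is: 7 9 7 4 2 4 1 → sum 34
Total = 30 + 34 = 64.
Check digit = (10 − (64 mod 10)) mod 10 = 6.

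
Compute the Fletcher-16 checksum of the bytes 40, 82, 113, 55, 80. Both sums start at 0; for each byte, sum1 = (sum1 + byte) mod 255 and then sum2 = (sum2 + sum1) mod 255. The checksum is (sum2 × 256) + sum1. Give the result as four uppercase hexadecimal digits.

2573

Running sums (mod 255):
  after byte 0 (40): sum1=40, sum2=40
  after byte 1 (82): sum1=122, sum2=162
  after byte 2 (113): sum1=235, sum2=142
  after byte 3 (55): sum1=35, sum2=177
  after byte 4 (80): sum1=115, sum2=37
Checksum = sum2·256 + sum1 = 37·256 + 115 = 9587 = 0x2573.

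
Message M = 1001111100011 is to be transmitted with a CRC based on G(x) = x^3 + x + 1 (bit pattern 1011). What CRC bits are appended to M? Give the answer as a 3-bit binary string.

011

Append 3 zeros: 1001111100011000. Divide by 1011 (XOR where the leading bit is 1):
  pos 0: 1001 XOR 1011 = 0010
  pos 2: 1011 XOR 1011 = 0000
  pos 6: 1100 XOR 1011 = 0111
  pos 7: 1110 XOR 1011 = 0101
  pos 8: 1011 XOR 1011 = 0000
  pos 12: 1000 XOR 1011 = 0011
Remainder (last 3 bits) = 011. This is the CRC / FCS.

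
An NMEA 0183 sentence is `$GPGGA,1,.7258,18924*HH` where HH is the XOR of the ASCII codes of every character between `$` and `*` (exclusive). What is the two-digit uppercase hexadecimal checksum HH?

XOR the ASCII codes of the payload characters:
  'G' = 0x47 → acc = 0x47
  'P' = 0x50 → acc = 0x17
  'G' = 0x47 → acc = 0x50
  'G' = 0x47 → acc = 0x17
  'A' = 0x41 → acc = 0x56
  ',' = 0x2C → acc = 0x7A
  '1' = 0x31 → acc = 0x4B
  ',' = 0x2C → acc = 0x67
  '.' = 0x2E → acc = 0x49
  '7' = 0x37 → acc = 0x7E
  '2' = 0x32 → acc = 0x4C
  '5' = 0x35 → acc = 0x79
  '8' = 0x38 → acc = 0x41
  ',' = 0x2C → acc = 0x6D
  '1' = 0x31 → acc = 0x5C
  '8' = 0x38 → acc = 0x64
  '9' = 0x39 → acc = 0x5D
  '2' = 0x32 → acc = 0x6F
  '4' = 0x34 → acc = 0x5B
Checksum = 0x5B.

5B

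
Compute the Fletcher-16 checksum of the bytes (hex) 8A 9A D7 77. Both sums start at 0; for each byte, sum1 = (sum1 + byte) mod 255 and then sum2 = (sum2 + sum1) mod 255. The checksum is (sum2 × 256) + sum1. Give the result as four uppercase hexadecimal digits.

2174

Running sums (mod 255):
  after byte 0 (8A): sum1=138, sum2=138
  after byte 1 (9A): sum1=37, sum2=175
  after byte 2 (D7): sum1=252, sum2=172
  after byte 3 (77): sum1=116, sum2=33
Checksum = sum2·256 + sum1 = 33·256 + 116 = 8564 = 0x2174.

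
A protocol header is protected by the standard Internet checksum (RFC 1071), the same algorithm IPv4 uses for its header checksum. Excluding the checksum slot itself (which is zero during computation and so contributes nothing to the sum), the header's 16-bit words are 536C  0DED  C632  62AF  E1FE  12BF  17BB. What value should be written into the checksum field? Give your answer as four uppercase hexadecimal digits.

One's-complement addition (fold any carry out of bit 15 back into bit 0):
  0x536C + 0x0DED = 0x06159
  0x6159 + 0xC632 = 0x1278B → wrap carry → 0x278C
  0x278C + 0x62AF = 0x08A3B
  0x8A3B + 0xE1FE = 0x16C39 → wrap carry → 0x6C3A
  0x6C3A + 0x12BF = 0x07EF9
  0x7EF9 + 0x17BB = 0x096B4
One's-complement sum = 0x96B4.
Checksum = ~0x96B4 & 0xFFFF = 0x694B.

694B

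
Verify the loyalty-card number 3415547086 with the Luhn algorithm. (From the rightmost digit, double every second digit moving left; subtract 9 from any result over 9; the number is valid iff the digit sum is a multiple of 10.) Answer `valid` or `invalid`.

From the right, keep odd positions and double even positions (subtract 9 from any doubled value over 9):
  doubled (positions 2,4,...): 7 5 1 2 6 → sum 21
  kept (positions 1,3,...): 6 0 4 5 4 → sum 19
Total = 40.
40 mod 10 = 0, so the number is valid.

valid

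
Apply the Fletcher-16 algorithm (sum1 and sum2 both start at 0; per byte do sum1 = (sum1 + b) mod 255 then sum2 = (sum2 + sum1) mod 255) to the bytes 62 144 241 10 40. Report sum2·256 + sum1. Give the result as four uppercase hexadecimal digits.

Running sums (mod 255):
  after byte 0 (62): sum1=62, sum2=62
  after byte 1 (144): sum1=206, sum2=13
  after byte 2 (241): sum1=192, sum2=205
  after byte 3 (10): sum1=202, sum2=152
  after byte 4 (40): sum1=242, sum2=139
Checksum = sum2·256 + sum1 = 139·256 + 242 = 35826 = 0x8BF2.

8BF2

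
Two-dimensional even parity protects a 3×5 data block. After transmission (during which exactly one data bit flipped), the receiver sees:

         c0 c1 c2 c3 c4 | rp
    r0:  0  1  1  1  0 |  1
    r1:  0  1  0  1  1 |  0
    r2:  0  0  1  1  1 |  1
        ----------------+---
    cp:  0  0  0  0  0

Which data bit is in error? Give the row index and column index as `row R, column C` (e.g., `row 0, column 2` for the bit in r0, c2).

Recompute each row's even parity and compare to rp:
  r0: data parity 1, sent rp 1 → ok
  r1: data parity 1, sent rp 0 → mismatch
  r2: data parity 1, sent rp 1 → ok
Recompute each column's even parity and compare to cp:
  c0: data parity 0, sent cp 0 → ok
  c1: data parity 0, sent cp 0 → ok
  c2: data parity 0, sent cp 0 → ok
  c3: data parity 1, sent cp 0 → mismatch
  c4: data parity 0, sent cp 0 → ok
Exactly one row (r1) and one column (c3) fail → the flipped bit is at their intersection.

row 1, column 3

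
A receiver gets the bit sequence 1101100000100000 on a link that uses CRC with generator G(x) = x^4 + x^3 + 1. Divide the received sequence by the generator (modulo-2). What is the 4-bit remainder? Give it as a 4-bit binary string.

1000

Modulo-2 division of 1101100000100000 by 11001:
  pos 0: 11011 XOR 11001 = 00010
  pos 3: 10000 XOR 11001 = 01001
  pos 4: 10010 XOR 11001 = 01011
  pos 5: 10110 XOR 11001 = 01111
  pos 6: 11111 XOR 11001 = 00110
  pos 8: 11000 XOR 11001 = 00001
Remainder = 1000 (nonzero — an error is detected).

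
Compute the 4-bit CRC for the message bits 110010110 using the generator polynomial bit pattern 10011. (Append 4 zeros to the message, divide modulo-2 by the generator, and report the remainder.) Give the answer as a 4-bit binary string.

1110

Append 4 zeros: 1100101100000. Divide by 10011 (XOR where the leading bit is 1):
  pos 0: 11001 XOR 10011 = 01010
  pos 1: 10100 XOR 10011 = 00111
  pos 3: 11111 XOR 10011 = 01100
  pos 4: 11000 XOR 10011 = 01011
  pos 5: 10110 XOR 10011 = 00101
  pos 7: 10100 XOR 10011 = 00111
Remainder (last 4 bits) = 1110. This is the CRC / FCS.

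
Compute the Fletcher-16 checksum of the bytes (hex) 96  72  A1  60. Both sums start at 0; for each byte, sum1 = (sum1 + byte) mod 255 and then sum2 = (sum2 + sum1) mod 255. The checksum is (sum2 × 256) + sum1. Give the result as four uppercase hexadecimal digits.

Running sums (mod 255):
  after byte 0 (96): sum1=150, sum2=150
  after byte 1 (72): sum1=9, sum2=159
  after byte 2 (A1): sum1=170, sum2=74
  after byte 3 (60): sum1=11, sum2=85
Checksum = sum2·256 + sum1 = 85·256 + 11 = 21771 = 0x550B.

550B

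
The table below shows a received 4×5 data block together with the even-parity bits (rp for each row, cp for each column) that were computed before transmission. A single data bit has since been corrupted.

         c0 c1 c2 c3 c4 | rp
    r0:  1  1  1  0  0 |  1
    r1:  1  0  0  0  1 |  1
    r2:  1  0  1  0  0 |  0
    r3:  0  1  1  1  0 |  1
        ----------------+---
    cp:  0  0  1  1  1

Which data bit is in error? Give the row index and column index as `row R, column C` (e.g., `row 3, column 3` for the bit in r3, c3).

row 1, column 0

Recompute each row's even parity and compare to rp:
  r0: data parity 1, sent rp 1 → ok
  r1: data parity 0, sent rp 1 → mismatch
  r2: data parity 0, sent rp 0 → ok
  r3: data parity 1, sent rp 1 → ok
Recompute each column's even parity and compare to cp:
  c0: data parity 1, sent cp 0 → mismatch
  c1: data parity 0, sent cp 0 → ok
  c2: data parity 1, sent cp 1 → ok
  c3: data parity 1, sent cp 1 → ok
  c4: data parity 1, sent cp 1 → ok
Exactly one row (r1) and one column (c0) fail → the flipped bit is at their intersection.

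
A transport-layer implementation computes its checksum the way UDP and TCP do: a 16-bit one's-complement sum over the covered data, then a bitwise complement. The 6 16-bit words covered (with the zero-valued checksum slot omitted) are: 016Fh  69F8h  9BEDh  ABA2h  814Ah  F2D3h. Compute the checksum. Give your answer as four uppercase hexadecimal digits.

One's-complement addition (fold any carry out of bit 15 back into bit 0):
  0x016F + 0x69F8 = 0x06B67
  0x6B67 + 0x9BED = 0x10754 → wrap carry → 0x0755
  0x0755 + 0xABA2 = 0x0B2F7
  0xB2F7 + 0x814A = 0x13441 → wrap carry → 0x3442
  0x3442 + 0xF2D3 = 0x12715 → wrap carry → 0x2716
One's-complement sum = 0x2716.
Checksum = ~0x2716 & 0xFFFF = 0xD8E9.

D8E9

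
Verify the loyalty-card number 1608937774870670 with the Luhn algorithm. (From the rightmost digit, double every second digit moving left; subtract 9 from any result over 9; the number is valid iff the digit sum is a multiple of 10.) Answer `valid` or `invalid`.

invalid

From the right, keep odd positions and double even positions (subtract 9 from any doubled value over 9):
  doubled (positions 2,4,...): 5 0 7 5 5 9 0 2 → sum 33
  kept (positions 1,3,...): 0 6 7 4 7 3 8 6 → sum 41
Total = 74.
74 mod 10 = 4, so the number is invalid.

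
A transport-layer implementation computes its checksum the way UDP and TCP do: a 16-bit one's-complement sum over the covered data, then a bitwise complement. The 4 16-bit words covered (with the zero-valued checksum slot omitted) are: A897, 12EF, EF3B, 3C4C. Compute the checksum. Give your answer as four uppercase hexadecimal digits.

One's-complement addition (fold any carry out of bit 15 back into bit 0):
  0xA897 + 0x12EF = 0x0BB86
  0xBB86 + 0xEF3B = 0x1AAC1 → wrap carry → 0xAAC2
  0xAAC2 + 0x3C4C = 0x0E70E
One's-complement sum = 0xE70E.
Checksum = ~0xE70E & 0xFFFF = 0x18F1.

18F1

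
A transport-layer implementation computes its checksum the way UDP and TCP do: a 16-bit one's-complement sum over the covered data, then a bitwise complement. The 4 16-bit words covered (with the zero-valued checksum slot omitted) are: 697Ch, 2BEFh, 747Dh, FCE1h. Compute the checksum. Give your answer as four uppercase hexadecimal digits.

F934

One's-complement addition (fold any carry out of bit 15 back into bit 0):
  0x697C + 0x2BEF = 0x0956B
  0x956B + 0x747D = 0x109E8 → wrap carry → 0x09E9
  0x09E9 + 0xFCE1 = 0x106CA → wrap carry → 0x06CB
One's-complement sum = 0x06CB.
Checksum = ~0x06CB & 0xFFFF = 0xF934.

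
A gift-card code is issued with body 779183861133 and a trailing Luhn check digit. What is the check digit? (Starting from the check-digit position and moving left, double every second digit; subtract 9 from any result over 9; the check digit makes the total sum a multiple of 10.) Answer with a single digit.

0

Partial digits right→left: 3 3 1 1 6 8 3 8 1 9 7 7
Double every second digit counting from the check-digit position (so the 1st, 3rd, 5th, ... of the partial from the right).
  doubled (with −9 where >9): 6 2 3 6 2 5 → sum 24
  kept as-is: 3 1 8 8 9 7 → sum 36
Total = 24 + 36 = 60.
Check digit = (10 − (60 mod 10)) mod 10 = 0.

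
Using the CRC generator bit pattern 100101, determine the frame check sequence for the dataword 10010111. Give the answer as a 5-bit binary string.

01111

Append 5 zeros: 1001011100000. Divide by 100101 (XOR where the leading bit is 1):
  pos 0: 100101 XOR 100101 = 000000
  pos 6: 110000 XOR 100101 = 010101
  pos 7: 101010 XOR 100101 = 001111
Remainder (last 5 bits) = 01111. This is the CRC / FCS.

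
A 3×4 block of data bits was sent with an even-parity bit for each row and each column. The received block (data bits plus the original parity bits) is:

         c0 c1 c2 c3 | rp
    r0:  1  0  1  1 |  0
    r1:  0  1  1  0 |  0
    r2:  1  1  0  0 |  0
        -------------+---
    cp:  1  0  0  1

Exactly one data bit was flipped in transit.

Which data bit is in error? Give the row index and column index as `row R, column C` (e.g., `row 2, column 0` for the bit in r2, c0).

Recompute each row's even parity and compare to rp:
  r0: data parity 1, sent rp 0 → mismatch
  r1: data parity 0, sent rp 0 → ok
  r2: data parity 0, sent rp 0 → ok
Recompute each column's even parity and compare to cp:
  c0: data parity 0, sent cp 1 → mismatch
  c1: data parity 0, sent cp 0 → ok
  c2: data parity 0, sent cp 0 → ok
  c3: data parity 1, sent cp 1 → ok
Exactly one row (r0) and one column (c0) fail → the flipped bit is at their intersection.

row 0, column 0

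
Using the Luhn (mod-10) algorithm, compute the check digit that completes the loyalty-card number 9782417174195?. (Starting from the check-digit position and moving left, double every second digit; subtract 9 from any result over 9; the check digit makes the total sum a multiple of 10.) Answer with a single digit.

9

Partial digits right→left: 5 9 1 4 7 1 7 1 4 2 8 7 9
Double every second digit counting from the check-digit position (so the 1st, 3rd, 5th, ... of the partial from the right).
  doubled (with −9 where >9): 1 2 5 5 8 7 9 → sum 37
  kept as-is: 9 4 1 1 2 7 → sum 24
Total = 37 + 24 = 61.
Check digit = (10 − (61 mod 10)) mod 10 = 9.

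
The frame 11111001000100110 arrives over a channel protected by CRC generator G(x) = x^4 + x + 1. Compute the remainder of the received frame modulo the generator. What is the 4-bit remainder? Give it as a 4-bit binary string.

0010

Modulo-2 division of 11111001000100110 by 10011:
  pos 0: 11111 XOR 10011 = 01100
  pos 1: 11000 XOR 10011 = 01011
  pos 2: 10110 XOR 10011 = 00101
  pos 4: 10110 XOR 10011 = 00101
  pos 6: 10100 XOR 10011 = 00111
  pos 8: 11110 XOR 10011 = 01101
  pos 9: 11010 XOR 10011 = 01001
  pos 10: 10011 XOR 10011 = 00000
Remainder = 0010 (nonzero — an error is detected).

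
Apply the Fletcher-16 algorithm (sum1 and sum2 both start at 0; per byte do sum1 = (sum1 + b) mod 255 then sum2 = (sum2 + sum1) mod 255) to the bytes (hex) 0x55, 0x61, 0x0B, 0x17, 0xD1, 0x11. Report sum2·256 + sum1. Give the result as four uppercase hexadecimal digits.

0DBB

Running sums (mod 255):
  after byte 0 (0x55): sum1=85, sum2=85
  after byte 1 (0x61): sum1=182, sum2=12
  after byte 2 (0x0B): sum1=193, sum2=205
  after byte 3 (0x17): sum1=216, sum2=166
  after byte 4 (0xD1): sum1=170, sum2=81
  after byte 5 (0x11): sum1=187, sum2=13
Checksum = sum2·256 + sum1 = 13·256 + 187 = 3515 = 0x0DBB.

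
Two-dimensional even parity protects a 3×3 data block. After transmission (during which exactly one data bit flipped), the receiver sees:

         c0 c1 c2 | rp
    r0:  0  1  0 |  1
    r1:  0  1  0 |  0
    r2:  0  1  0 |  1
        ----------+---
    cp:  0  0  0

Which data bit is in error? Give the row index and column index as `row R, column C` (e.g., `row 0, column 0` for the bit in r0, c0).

Recompute each row's even parity and compare to rp:
  r0: data parity 1, sent rp 1 → ok
  r1: data parity 1, sent rp 0 → mismatch
  r2: data parity 1, sent rp 1 → ok
Recompute each column's even parity and compare to cp:
  c0: data parity 0, sent cp 0 → ok
  c1: data parity 1, sent cp 0 → mismatch
  c2: data parity 0, sent cp 0 → ok
Exactly one row (r1) and one column (c1) fail → the flipped bit is at their intersection.

row 1, column 1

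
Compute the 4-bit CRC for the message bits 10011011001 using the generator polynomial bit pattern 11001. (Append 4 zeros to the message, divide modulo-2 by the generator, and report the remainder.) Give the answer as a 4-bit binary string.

1011

Append 4 zeros: 100110110010000. Divide by 11001 (XOR where the leading bit is 1):
  pos 0: 10011 XOR 11001 = 01010
  pos 1: 10100 XOR 11001 = 01101
  pos 2: 11011 XOR 11001 = 00010
  pos 5: 10100 XOR 11001 = 01101
  pos 6: 11011 XOR 11001 = 00010
  pos 9: 10000 XOR 11001 = 01001
  pos 10: 10010 XOR 11001 = 01011
Remainder (last 4 bits) = 1011. This is the CRC / FCS.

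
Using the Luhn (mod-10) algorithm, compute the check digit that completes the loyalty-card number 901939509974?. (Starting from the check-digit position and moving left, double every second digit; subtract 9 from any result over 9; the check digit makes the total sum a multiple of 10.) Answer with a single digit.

Partial digits right→left: 4 7 9 9 0 5 9 3 9 1 0 9
Double every second digit counting from the check-digit position (so the 1st, 3rd, 5th, ... of the partial from the right).
  doubled (with −9 where >9): 8 9 0 9 9 0 → sum 35
  kept as-is: 7 9 5 3 1 9 → sum 34
Total = 35 + 34 = 69.
Check digit = (10 − (69 mod 10)) mod 10 = 1.

1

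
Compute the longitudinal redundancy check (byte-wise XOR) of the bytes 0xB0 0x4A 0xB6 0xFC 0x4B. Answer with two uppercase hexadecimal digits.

FB

XOR the bytes together:
  start with 0xB0
  0xB0 ⊕ 0x4A = 0xFA
  0xFA ⊕ 0xB6 = 0x4C
  0x4C ⊕ 0xFC = 0xB0
  0xB0 ⊕ 0x4B = 0xFB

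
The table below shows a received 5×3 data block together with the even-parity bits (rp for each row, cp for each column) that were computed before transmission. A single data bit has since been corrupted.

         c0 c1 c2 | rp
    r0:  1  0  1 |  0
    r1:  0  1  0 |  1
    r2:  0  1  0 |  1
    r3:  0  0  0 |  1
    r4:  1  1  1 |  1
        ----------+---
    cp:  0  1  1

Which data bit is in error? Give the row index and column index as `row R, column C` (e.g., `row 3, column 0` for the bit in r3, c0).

row 3, column 2

Recompute each row's even parity and compare to rp:
  r0: data parity 0, sent rp 0 → ok
  r1: data parity 1, sent rp 1 → ok
  r2: data parity 1, sent rp 1 → ok
  r3: data parity 0, sent rp 1 → mismatch
  r4: data parity 1, sent rp 1 → ok
Recompute each column's even parity and compare to cp:
  c0: data parity 0, sent cp 0 → ok
  c1: data parity 1, sent cp 1 → ok
  c2: data parity 0, sent cp 1 → mismatch
Exactly one row (r3) and one column (c2) fail → the flipped bit is at their intersection.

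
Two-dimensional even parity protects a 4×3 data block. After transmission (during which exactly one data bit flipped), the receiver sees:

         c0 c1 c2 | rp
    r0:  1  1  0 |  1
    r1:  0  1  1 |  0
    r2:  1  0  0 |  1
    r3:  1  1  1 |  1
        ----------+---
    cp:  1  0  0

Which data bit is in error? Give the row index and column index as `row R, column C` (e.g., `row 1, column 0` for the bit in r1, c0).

row 0, column 1

Recompute each row's even parity and compare to rp:
  r0: data parity 0, sent rp 1 → mismatch
  r1: data parity 0, sent rp 0 → ok
  r2: data parity 1, sent rp 1 → ok
  r3: data parity 1, sent rp 1 → ok
Recompute each column's even parity and compare to cp:
  c0: data parity 1, sent cp 1 → ok
  c1: data parity 1, sent cp 0 → mismatch
  c2: data parity 0, sent cp 0 → ok
Exactly one row (r0) and one column (c1) fail → the flipped bit is at their intersection.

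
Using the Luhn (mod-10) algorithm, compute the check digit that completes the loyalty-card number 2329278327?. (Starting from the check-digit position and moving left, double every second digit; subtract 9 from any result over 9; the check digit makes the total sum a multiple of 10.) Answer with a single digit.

Partial digits right→left: 7 2 3 8 7 2 9 2 3 2
Double every second digit counting from the check-digit position (so the 1st, 3rd, 5th, ... of the partial from the right).
  doubled (with −9 where >9): 5 6 5 9 6 → sum 31
  kept as-is: 2 8 2 2 2 → sum 16
Total = 31 + 16 = 47.
Check digit = (10 − (47 mod 10)) mod 10 = 3.

3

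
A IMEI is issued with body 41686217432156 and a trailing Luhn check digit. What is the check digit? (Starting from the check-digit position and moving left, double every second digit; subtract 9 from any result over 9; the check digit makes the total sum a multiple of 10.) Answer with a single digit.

3

Partial digits right→left: 6 5 1 2 3 4 7 1 2 6 8 6 1 4
Double every second digit counting from the check-digit position (so the 1st, 3rd, 5th, ... of the partial from the right).
  doubled (with −9 where >9): 3 2 6 5 4 7 2 → sum 29
  kept as-is: 5 2 4 1 6 6 4 → sum 28
Total = 29 + 28 = 57.
Check digit = (10 − (57 mod 10)) mod 10 = 3.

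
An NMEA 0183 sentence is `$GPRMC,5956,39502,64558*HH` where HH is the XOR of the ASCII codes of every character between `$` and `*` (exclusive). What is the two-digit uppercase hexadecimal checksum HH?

6F

XOR the ASCII codes of the payload characters:
  'G' = 0x47 → acc = 0x47
  'P' = 0x50 → acc = 0x17
  'R' = 0x52 → acc = 0x45
  'M' = 0x4D → acc = 0x08
  'C' = 0x43 → acc = 0x4B
  ',' = 0x2C → acc = 0x67
  '5' = 0x35 → acc = 0x52
  '9' = 0x39 → acc = 0x6B
  '5' = 0x35 → acc = 0x5E
  '6' = 0x36 → acc = 0x68
  ',' = 0x2C → acc = 0x44
  '3' = 0x33 → acc = 0x77
  '9' = 0x39 → acc = 0x4E
  '5' = 0x35 → acc = 0x7B
  '0' = 0x30 → acc = 0x4B
  '2' = 0x32 → acc = 0x79
  ',' = 0x2C → acc = 0x55
  '6' = 0x36 → acc = 0x63
  '4' = 0x34 → acc = 0x57
  '5' = 0x35 → acc = 0x62
  '5' = 0x35 → acc = 0x57
  '8' = 0x38 → acc = 0x6F
Checksum = 0x6F.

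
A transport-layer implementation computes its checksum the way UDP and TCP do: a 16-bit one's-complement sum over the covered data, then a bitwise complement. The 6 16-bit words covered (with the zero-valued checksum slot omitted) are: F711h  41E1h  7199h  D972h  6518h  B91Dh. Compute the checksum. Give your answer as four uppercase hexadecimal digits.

One's-complement addition (fold any carry out of bit 15 back into bit 0):
  0xF711 + 0x41E1 = 0x138F2 → wrap carry → 0x38F3
  0x38F3 + 0x7199 = 0x0AA8C
  0xAA8C + 0xD972 = 0x183FE → wrap carry → 0x83FF
  0x83FF + 0x6518 = 0x0E917
  0xE917 + 0xB91D = 0x1A234 → wrap carry → 0xA235
One's-complement sum = 0xA235.
Checksum = ~0xA235 & 0xFFFF = 0x5DCA.

5DCA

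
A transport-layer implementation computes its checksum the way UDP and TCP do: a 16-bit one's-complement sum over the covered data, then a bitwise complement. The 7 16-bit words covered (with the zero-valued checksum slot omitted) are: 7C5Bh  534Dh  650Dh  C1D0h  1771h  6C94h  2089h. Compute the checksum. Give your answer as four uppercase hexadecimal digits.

One's-complement addition (fold any carry out of bit 15 back into bit 0):
  0x7C5B + 0x534D = 0x0CFA8
  0xCFA8 + 0x650D = 0x134B5 → wrap carry → 0x34B6
  0x34B6 + 0xC1D0 = 0x0F686
  0xF686 + 0x1771 = 0x10DF7 → wrap carry → 0x0DF8
  0x0DF8 + 0x6C94 = 0x07A8C
  0x7A8C + 0x2089 = 0x09B15
One's-complement sum = 0x9B15.
Checksum = ~0x9B15 & 0xFFFF = 0x64EA.

64EA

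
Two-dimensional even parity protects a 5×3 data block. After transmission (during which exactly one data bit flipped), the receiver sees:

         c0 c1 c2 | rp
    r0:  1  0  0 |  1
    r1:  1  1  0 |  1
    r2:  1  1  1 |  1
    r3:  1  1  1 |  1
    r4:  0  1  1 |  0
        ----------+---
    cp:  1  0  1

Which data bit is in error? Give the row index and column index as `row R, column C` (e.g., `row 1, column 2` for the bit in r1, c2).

row 1, column 0

Recompute each row's even parity and compare to rp:
  r0: data parity 1, sent rp 1 → ok
  r1: data parity 0, sent rp 1 → mismatch
  r2: data parity 1, sent rp 1 → ok
  r3: data parity 1, sent rp 1 → ok
  r4: data parity 0, sent rp 0 → ok
Recompute each column's even parity and compare to cp:
  c0: data parity 0, sent cp 1 → mismatch
  c1: data parity 0, sent cp 0 → ok
  c2: data parity 1, sent cp 1 → ok
Exactly one row (r1) and one column (c0) fail → the flipped bit is at their intersection.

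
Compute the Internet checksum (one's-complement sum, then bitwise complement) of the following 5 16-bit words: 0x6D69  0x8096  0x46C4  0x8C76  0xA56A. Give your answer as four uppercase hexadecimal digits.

One's-complement addition (fold any carry out of bit 15 back into bit 0):
  0x6D69 + 0x8096 = 0x0EDFF
  0xEDFF + 0x46C4 = 0x134C3 → wrap carry → 0x34C4
  0x34C4 + 0x8C76 = 0x0C13A
  0xC13A + 0xA56A = 0x166A4 → wrap carry → 0x66A5
One's-complement sum = 0x66A5.
Checksum = ~0x66A5 & 0xFFFF = 0x995A.

995A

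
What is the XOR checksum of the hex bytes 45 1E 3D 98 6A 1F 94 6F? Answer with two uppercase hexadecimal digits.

XOR the bytes together:
  start with 0x45
  0x45 ⊕ 0x1E = 0x5B
  0x5B ⊕ 0x3D = 0x66
  0x66 ⊕ 0x98 = 0xFE
  0xFE ⊕ 0x6A = 0x94
  0x94 ⊕ 0x1F = 0x8B
  0x8B ⊕ 0x94 = 0x1F
  0x1F ⊕ 0x6F = 0x70

70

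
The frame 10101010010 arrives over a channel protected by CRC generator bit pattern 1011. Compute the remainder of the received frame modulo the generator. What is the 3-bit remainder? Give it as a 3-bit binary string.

Modulo-2 division of 10101010010 by 1011:
  pos 0: 1010 XOR 1011 = 0001
  pos 3: 1101 XOR 1011 = 0110
  pos 4: 1100 XOR 1011 = 0111
  pos 5: 1110 XOR 1011 = 0101
  pos 6: 1011 XOR 1011 = 0000
Remainder = 000 (zero — the frame passes the CRC check).

000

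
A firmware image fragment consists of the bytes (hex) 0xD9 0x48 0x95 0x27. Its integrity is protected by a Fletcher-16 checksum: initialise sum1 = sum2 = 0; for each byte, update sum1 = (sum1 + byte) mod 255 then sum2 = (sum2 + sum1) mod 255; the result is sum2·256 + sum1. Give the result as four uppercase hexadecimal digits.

Running sums (mod 255):
  after byte 0 (0xD9): sum1=217, sum2=217
  after byte 1 (0x48): sum1=34, sum2=251
  after byte 2 (0x95): sum1=183, sum2=179
  after byte 3 (0x27): sum1=222, sum2=146
Checksum = sum2·256 + sum1 = 146·256 + 222 = 37598 = 0x92DE.

92DE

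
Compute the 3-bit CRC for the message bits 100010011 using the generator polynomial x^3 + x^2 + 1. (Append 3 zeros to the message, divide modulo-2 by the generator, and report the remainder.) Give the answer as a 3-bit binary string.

100

Append 3 zeros: 100010011000. Divide by 1101 (XOR where the leading bit is 1):
  pos 0: 1000 XOR 1101 = 0101
  pos 1: 1011 XOR 1101 = 0110
  pos 2: 1100 XOR 1101 = 0001
  pos 5: 1011 XOR 1101 = 0110
  pos 6: 1100 XOR 1101 = 0001
Remainder (last 3 bits) = 100. This is the CRC / FCS.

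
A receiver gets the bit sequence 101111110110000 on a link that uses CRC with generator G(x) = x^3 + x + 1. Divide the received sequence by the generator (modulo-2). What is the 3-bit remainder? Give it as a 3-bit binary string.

101

Modulo-2 division of 101111110110000 by 1011:
  pos 0: 1011 XOR 1011 = 0000
  pos 4: 1111 XOR 1011 = 0100
  pos 5: 1000 XOR 1011 = 0011
  pos 7: 1111 XOR 1011 = 0100
  pos 8: 1000 XOR 1011 = 0011
  pos 10: 1100 XOR 1011 = 0111
  pos 11: 1110 XOR 1011 = 0101
Remainder = 101 (nonzero — an error is detected).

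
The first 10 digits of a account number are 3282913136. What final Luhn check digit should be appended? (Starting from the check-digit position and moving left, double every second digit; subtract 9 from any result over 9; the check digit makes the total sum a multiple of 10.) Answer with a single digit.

Partial digits right→left: 6 3 1 3 1 9 2 8 2 3
Double every second digit counting from the check-digit position (so the 1st, 3rd, 5th, ... of the partial from the right).
  doubled (with −9 where >9): 3 2 2 4 4 → sum 15
  kept as-is: 3 3 9 8 3 → sum 26
Total = 15 + 26 = 41.
Check digit = (10 − (41 mod 10)) mod 10 = 9.

9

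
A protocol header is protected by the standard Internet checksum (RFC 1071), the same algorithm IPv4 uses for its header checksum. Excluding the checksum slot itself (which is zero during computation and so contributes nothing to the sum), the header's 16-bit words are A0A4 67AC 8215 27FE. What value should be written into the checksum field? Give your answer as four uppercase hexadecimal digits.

4D9B

One's-complement addition (fold any carry out of bit 15 back into bit 0):
  0xA0A4 + 0x67AC = 0x10850 → wrap carry → 0x0851
  0x0851 + 0x8215 = 0x08A66
  0x8A66 + 0x27FE = 0x0B264
One's-complement sum = 0xB264.
Checksum = ~0xB264 & 0xFFFF = 0x4D9B.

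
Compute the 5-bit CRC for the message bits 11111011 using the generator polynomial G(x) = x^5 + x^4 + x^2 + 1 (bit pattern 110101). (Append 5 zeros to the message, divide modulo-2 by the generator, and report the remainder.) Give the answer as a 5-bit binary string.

Append 5 zeros: 1111101100000. Divide by 110101 (XOR where the leading bit is 1):
  pos 0: 111110 XOR 110101 = 001011
  pos 2: 101111 XOR 110101 = 011010
  pos 3: 110100 XOR 110101 = 000001
Remainder (last 5 bits) = 10000. This is the CRC / FCS.

10000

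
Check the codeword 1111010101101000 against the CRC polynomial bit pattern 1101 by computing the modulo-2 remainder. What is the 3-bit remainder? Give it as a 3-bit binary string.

001

Modulo-2 division of 1111010101101000 by 1101:
  pos 0: 1111 XOR 1101 = 0010
  pos 2: 1001 XOR 1101 = 0100
  pos 3: 1000 XOR 1101 = 0101
  pos 4: 1011 XOR 1101 = 0110
  pos 5: 1100 XOR 1101 = 0001
  pos 8: 1110 XOR 1101 = 0011
  pos 10: 1110 XOR 1101 = 0011
  pos 12: 1100 XOR 1101 = 0001
Remainder = 001 (nonzero — an error is detected).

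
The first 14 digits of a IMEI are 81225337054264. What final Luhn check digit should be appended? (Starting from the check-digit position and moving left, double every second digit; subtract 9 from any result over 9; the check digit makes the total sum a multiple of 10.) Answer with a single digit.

2

Partial digits right→left: 4 6 2 4 5 0 7 3 3 5 2 2 1 8
Double every second digit counting from the check-digit position (so the 1st, 3rd, 5th, ... of the partial from the right).
  doubled (with −9 where >9): 8 4 1 5 6 4 2 → sum 30
  kept as-is: 6 4 0 3 5 2 8 → sum 28
Total = 30 + 28 = 58.
Check digit = (10 − (58 mod 10)) mod 10 = 2.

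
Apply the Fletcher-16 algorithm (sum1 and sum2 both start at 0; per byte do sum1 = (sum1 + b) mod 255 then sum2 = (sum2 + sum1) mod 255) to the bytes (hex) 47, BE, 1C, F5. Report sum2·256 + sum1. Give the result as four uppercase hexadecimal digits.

8718

Running sums (mod 255):
  after byte 0 (47): sum1=71, sum2=71
  after byte 1 (BE): sum1=6, sum2=77
  after byte 2 (1C): sum1=34, sum2=111
  after byte 3 (F5): sum1=24, sum2=135
Checksum = sum2·256 + sum1 = 135·256 + 24 = 34584 = 0x8718.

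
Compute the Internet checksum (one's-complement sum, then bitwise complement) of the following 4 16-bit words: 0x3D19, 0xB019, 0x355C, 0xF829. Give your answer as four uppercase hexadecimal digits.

One's-complement addition (fold any carry out of bit 15 back into bit 0):
  0x3D19 + 0xB019 = 0x0ED32
  0xED32 + 0x355C = 0x1228E → wrap carry → 0x228F
  0x228F + 0xF829 = 0x11AB8 → wrap carry → 0x1AB9
One's-complement sum = 0x1AB9.
Checksum = ~0x1AB9 & 0xFFFF = 0xE546.

E546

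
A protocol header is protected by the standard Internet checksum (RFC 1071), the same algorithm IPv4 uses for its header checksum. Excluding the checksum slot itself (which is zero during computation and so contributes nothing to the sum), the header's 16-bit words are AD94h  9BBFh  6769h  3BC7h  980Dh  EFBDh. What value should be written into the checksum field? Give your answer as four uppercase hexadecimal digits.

8BAF

One's-complement addition (fold any carry out of bit 15 back into bit 0):
  0xAD94 + 0x9BBF = 0x14953 → wrap carry → 0x4954
  0x4954 + 0x6769 = 0x0B0BD
  0xB0BD + 0x3BC7 = 0x0EC84
  0xEC84 + 0x980D = 0x18491 → wrap carry → 0x8492
  0x8492 + 0xEFBD = 0x1744F → wrap carry → 0x7450
One's-complement sum = 0x7450.
Checksum = ~0x7450 & 0xFFFF = 0x8BAF.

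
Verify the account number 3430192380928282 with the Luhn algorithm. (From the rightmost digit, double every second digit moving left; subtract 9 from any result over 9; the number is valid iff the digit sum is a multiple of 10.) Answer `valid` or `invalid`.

From the right, keep odd positions and double even positions (subtract 9 from any doubled value over 9):
  doubled (positions 2,4,...): 7 7 9 7 4 2 6 6 → sum 48
  kept (positions 1,3,...): 2 2 2 0 3 9 0 4 → sum 22
Total = 70.
70 mod 10 = 0, so the number is valid.

valid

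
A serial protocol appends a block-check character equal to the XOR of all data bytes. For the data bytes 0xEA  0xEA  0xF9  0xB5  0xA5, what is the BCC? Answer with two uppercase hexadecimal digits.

E9

XOR the bytes together:
  start with 0xEA
  0xEA ⊕ 0xEA = 0x00
  0x00 ⊕ 0xF9 = 0xF9
  0xF9 ⊕ 0xB5 = 0x4C
  0x4C ⊕ 0xA5 = 0xE9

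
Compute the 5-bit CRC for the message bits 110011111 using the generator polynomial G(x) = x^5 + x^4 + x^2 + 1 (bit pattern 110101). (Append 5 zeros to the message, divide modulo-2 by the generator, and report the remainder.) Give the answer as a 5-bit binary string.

11111

Append 5 zeros: 11001111100000. Divide by 110101 (XOR where the leading bit is 1):
  pos 0: 110011 XOR 110101 = 000110
  pos 3: 110111 XOR 110101 = 000010
  pos 7: 100000 XOR 110101 = 010101
  pos 8: 101010 XOR 110101 = 011111
Remainder (last 5 bits) = 11111. This is the CRC / FCS.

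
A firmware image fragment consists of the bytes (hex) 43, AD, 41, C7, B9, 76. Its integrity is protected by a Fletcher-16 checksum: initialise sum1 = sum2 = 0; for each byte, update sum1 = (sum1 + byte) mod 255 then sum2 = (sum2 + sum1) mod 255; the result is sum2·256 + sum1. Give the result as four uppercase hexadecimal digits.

3E2A

Running sums (mod 255):
  after byte 0 (43): sum1=67, sum2=67
  after byte 1 (AD): sum1=240, sum2=52
  after byte 2 (41): sum1=50, sum2=102
  after byte 3 (C7): sum1=249, sum2=96
  after byte 4 (B9): sum1=179, sum2=20
  after byte 5 (76): sum1=42, sum2=62
Checksum = sum2·256 + sum1 = 62·256 + 42 = 15914 = 0x3E2A.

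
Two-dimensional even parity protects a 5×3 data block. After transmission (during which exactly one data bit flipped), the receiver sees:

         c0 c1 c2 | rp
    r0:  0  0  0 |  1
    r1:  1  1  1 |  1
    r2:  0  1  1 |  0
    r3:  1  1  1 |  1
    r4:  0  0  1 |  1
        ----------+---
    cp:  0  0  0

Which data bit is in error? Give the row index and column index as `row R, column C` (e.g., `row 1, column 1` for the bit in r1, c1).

Recompute each row's even parity and compare to rp:
  r0: data parity 0, sent rp 1 → mismatch
  r1: data parity 1, sent rp 1 → ok
  r2: data parity 0, sent rp 0 → ok
  r3: data parity 1, sent rp 1 → ok
  r4: data parity 1, sent rp 1 → ok
Recompute each column's even parity and compare to cp:
  c0: data parity 0, sent cp 0 → ok
  c1: data parity 1, sent cp 0 → mismatch
  c2: data parity 0, sent cp 0 → ok
Exactly one row (r0) and one column (c1) fail → the flipped bit is at their intersection.

row 0, column 1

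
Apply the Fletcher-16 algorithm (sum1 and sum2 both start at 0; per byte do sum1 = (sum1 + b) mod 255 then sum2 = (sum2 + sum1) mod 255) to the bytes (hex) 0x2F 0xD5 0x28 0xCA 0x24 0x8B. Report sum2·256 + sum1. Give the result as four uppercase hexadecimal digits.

Running sums (mod 255):
  after byte 0 (0x2F): sum1=47, sum2=47
  after byte 1 (0xD5): sum1=5, sum2=52
  after byte 2 (0x28): sum1=45, sum2=97
  after byte 3 (0xCA): sum1=247, sum2=89
  after byte 4 (0x24): sum1=28, sum2=117
  after byte 5 (0x8B): sum1=167, sum2=29
Checksum = sum2·256 + sum1 = 29·256 + 167 = 7591 = 0x1DA7.

1DA7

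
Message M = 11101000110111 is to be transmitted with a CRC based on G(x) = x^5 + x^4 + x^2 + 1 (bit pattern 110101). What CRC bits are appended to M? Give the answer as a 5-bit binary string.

Append 5 zeros: 1110100011011100000. Divide by 110101 (XOR where the leading bit is 1):
  pos 0: 111010 XOR 110101 = 001111
  pos 2: 111100 XOR 110101 = 001001
  pos 4: 100111 XOR 110101 = 010010
  pos 5: 100100 XOR 110101 = 010001
  pos 6: 100011 XOR 110101 = 010110
  pos 7: 101101 XOR 110101 = 011000
  pos 8: 110001 XOR 110101 = 000100
  pos 11: 100000 XOR 110101 = 010101
  pos 12: 101010 XOR 110101 = 011111
  pos 13: 111110 XOR 110101 = 001011
Remainder (last 5 bits) = 01011. This is the CRC / FCS.

01011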